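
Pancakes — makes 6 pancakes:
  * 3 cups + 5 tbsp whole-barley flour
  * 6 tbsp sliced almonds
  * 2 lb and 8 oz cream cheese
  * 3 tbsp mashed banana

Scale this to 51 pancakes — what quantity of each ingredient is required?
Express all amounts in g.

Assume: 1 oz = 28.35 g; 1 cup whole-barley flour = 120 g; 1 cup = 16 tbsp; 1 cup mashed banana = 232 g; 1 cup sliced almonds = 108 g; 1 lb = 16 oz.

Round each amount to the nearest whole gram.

whole-barley flour: 3379 g; sliced almonds: 344 g; cream cheese: 9639 g; mashed banana: 370 g

Scaling factor: 51/6 = 17/2 = 8.5.
whole-barley flour: (3 cup + 5 tbsp = 3.3125 cup) × 17/2 × 120 g/cup ≈ 3379 g
sliced almonds: 6 tbsp × 17/2 ÷ 16 tbsp/cup × 108 g/cup ≈ 344 g
cream cheese: (2 lb + 8 oz = 2.5 lb) × 17/2 × 16 oz/lb × 28.35 g/oz = 9639 g
mashed banana: 3 tbsp × 17/2 ÷ 16 tbsp/cup × 232 g/cup ≈ 370 g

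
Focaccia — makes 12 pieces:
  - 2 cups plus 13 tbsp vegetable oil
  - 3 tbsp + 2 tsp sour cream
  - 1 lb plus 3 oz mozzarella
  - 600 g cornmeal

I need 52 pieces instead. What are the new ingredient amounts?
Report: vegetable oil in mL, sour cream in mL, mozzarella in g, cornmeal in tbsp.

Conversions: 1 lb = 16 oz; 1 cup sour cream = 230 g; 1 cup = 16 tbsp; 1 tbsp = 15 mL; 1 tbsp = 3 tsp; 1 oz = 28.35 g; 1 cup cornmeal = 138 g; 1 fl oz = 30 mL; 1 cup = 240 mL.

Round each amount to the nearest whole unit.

vegetable oil: 2925 mL; sour cream: 238 mL; mozzarella: 2334 g; cornmeal: 301 tbsp

Scaling factor: 52/12 = 13/3.
vegetable oil: (2 cup + 13 tbsp = 2.8125 cup) × 13/3 × 240 mL/cup = 2925 mL
sour cream: (3 tbsp + 2 tsp = 11/3 tbsp) × 13/3 × 15 mL/tbsp ≈ 238 mL
mozzarella: (1 lb + 3 oz = 1.1875 lb) × 13/3 × 16 oz/lb × 28.35 g/oz ≈ 2334 g
cornmeal: 600 g × 13/3 ÷ 138 g/cup × 16 tbsp/cup ≈ 301 tbsp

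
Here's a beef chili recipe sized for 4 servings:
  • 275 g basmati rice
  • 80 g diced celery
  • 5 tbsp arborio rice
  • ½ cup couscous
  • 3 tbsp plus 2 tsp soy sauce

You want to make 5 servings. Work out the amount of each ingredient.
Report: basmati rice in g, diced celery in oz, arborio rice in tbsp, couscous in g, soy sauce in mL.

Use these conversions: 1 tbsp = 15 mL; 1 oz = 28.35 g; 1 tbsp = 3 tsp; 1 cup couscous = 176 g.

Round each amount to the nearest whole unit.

Scaling factor: 5/4 = 1.25.
basmati rice: 275 g × 5/4 ≈ 344 g
diced celery: 80 g × 5/4 ÷ 28.35 g/oz ≈ 4 oz
arborio rice: 5 tbsp × 5/4 ≈ 6 tbsp
couscous: 0.5 cup × 5/4 × 176 g/cup = 110 g
soy sauce: (3 tbsp + 2 tsp = 11/3 tbsp) × 5/4 × 15 mL/tbsp ≈ 69 mL

basmati rice: 344 g; diced celery: 4 oz; arborio rice: 6 tbsp; couscous: 110 g; soy sauce: 69 mL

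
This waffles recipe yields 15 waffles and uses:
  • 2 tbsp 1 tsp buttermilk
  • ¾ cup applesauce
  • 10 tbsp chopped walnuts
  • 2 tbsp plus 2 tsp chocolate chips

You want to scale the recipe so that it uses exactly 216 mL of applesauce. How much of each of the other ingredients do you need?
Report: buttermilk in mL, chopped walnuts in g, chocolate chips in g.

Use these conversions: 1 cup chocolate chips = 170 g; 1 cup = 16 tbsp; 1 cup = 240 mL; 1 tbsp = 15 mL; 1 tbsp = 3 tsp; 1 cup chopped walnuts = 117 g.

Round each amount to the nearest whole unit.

The original recipe has 180 mL of applesauce, so the scaling factor is 216 ÷ 180 = 6/5 = 1.2.
buttermilk: (2 tbsp + 1 tsp = 7/3 tbsp) × 6/5 × 15 mL/tbsp = 42 mL
chopped walnuts: 10 tbsp × 6/5 ÷ 16 tbsp/cup × 117 g/cup ≈ 88 g
chocolate chips: (2 tbsp + 2 tsp = 8/3 tbsp) × 6/5 ÷ 16 tbsp/cup × 170 g/cup = 34 g

buttermilk: 42 mL; chopped walnuts: 88 g; chocolate chips: 34 g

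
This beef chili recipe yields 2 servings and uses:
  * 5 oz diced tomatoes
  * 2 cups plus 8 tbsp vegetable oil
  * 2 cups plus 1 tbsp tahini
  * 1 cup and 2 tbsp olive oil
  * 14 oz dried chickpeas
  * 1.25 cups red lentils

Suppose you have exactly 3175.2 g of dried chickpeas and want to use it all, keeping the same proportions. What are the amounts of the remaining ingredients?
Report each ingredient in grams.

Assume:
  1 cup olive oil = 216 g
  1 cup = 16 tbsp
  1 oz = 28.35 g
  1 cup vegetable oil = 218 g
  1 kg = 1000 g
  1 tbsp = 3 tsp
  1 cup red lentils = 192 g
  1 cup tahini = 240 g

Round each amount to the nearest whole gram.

diced tomatoes: 1134 g; vegetable oil: 4360 g; tahini: 3960 g; olive oil: 1944 g; red lentils: 1920 g

The original recipe has 396.9 g of dried chickpeas, so the scaling factor is 3175.2 ÷ 396.9 = 8.
diced tomatoes: 5 oz × 8 × 28.35 g/oz = 1134 g
vegetable oil: (2 cup + 8 tbsp = 2.5 cup) × 8 × 218 g/cup = 4360 g
tahini: (2 cup + 1 tbsp = 2.0625 cup) × 8 × 240 g/cup = 3960 g
olive oil: (1 cup + 2 tbsp = 1.125 cup) × 8 × 216 g/cup = 1944 g
red lentils: 1.25 cup × 8 × 192 g/cup = 1920 g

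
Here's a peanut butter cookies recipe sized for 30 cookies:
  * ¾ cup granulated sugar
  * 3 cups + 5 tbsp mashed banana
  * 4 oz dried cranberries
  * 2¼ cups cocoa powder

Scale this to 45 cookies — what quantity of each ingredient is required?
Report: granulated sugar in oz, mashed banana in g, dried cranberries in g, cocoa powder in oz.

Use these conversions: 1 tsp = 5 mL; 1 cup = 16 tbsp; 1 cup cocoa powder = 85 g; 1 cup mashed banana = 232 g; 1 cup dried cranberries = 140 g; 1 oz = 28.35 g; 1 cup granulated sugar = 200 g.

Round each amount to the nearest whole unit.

Scaling factor: 45/30 = 3/2 = 1.5.
granulated sugar: 0.75 cup × 3/2 × 200 g/cup ÷ 28.35 g/oz ≈ 8 oz
mashed banana: (3 cup + 5 tbsp = 3.3125 cup) × 3/2 × 232 g/cup ≈ 1153 g
dried cranberries: 4 oz × 3/2 × 28.35 g/oz ≈ 170 g
cocoa powder: 2.25 cup × 3/2 × 85 g/cup ÷ 28.35 g/oz ≈ 10 oz

granulated sugar: 8 oz; mashed banana: 1153 g; dried cranberries: 170 g; cocoa powder: 10 oz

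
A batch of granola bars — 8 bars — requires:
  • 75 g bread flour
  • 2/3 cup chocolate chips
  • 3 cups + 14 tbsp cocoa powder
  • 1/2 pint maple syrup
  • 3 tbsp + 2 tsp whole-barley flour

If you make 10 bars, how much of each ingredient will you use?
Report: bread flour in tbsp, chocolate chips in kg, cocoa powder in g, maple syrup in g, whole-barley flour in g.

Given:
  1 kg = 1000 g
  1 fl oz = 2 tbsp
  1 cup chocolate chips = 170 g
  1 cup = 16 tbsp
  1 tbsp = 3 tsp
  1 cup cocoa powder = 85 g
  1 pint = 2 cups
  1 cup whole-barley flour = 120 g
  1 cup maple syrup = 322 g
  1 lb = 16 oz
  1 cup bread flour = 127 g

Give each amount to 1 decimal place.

Scaling factor: 10/8 = 5/4 = 1.25.
bread flour: 75 g × 5/4 ÷ 127 g/cup × 16 tbsp/cup ≈ 11.8 tbsp
chocolate chips: 2/3 cup × 5/4 × 170 g/cup ÷ 1000 g/kg ≈ 0.1 kg
cocoa powder: (3 cup + 14 tbsp = 3.875 cup) × 5/4 × 85 g/cup ≈ 411.7 g
maple syrup: 0.5 pint × 5/4 × 2 cup/pint × 322 g/cup = 402.5 g
whole-barley flour: (3 tbsp + 2 tsp = 11/3 tbsp) × 5/4 ÷ 16 tbsp/cup × 120 g/cup ≈ 34.4 g

bread flour: 11.8 tbsp; chocolate chips: 0.1 kg; cocoa powder: 411.7 g; maple syrup: 402.5 g; whole-barley flour: 34.4 g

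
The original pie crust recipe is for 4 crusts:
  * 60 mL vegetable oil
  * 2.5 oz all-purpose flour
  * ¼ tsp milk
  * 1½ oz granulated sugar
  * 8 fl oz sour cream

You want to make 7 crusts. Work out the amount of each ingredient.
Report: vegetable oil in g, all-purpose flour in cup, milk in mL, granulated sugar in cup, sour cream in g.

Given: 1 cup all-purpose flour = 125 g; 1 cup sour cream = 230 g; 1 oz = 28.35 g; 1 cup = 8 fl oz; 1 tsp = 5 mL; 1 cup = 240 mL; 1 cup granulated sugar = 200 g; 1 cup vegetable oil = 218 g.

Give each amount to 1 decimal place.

Scaling factor: 7/4 = 1.75.
vegetable oil: 60 mL × 7/4 ÷ 240 mL/cup × 218 g/cup ≈ 95.4 g
all-purpose flour: 2.5 oz × 7/4 × 28.35 g/oz ÷ 125 g/cup ≈ 1.0 cup
milk: 0.25 tsp × 7/4 × 5 mL/tsp ≈ 2.2 mL
granulated sugar: 1.5 oz × 7/4 × 28.35 g/oz ÷ 200 g/cup ≈ 0.4 cup
sour cream: 8 fl oz × 7/4 ÷ 8 fl oz/cup × 230 g/cup = 402.5 g

vegetable oil: 95.4 g; all-purpose flour: 1.0 cup; milk: 2.2 mL; granulated sugar: 0.4 cup; sour cream: 402.5 g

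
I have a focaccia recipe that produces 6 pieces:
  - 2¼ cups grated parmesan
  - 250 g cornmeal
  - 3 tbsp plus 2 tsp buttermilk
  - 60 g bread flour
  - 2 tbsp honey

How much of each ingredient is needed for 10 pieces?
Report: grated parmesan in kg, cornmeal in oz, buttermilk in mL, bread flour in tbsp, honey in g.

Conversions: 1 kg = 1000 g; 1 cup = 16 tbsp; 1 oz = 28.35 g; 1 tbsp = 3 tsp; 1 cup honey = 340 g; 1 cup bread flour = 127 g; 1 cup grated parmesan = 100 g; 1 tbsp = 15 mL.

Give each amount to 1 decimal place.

grated parmesan: 0.4 kg; cornmeal: 14.7 oz; buttermilk: 91.7 mL; bread flour: 12.6 tbsp; honey: 70.8 g

Scaling factor: 10/6 = 5/3.
grated parmesan: 2.25 cup × 5/3 × 100 g/cup ÷ 1000 g/kg ≈ 0.4 kg
cornmeal: 250 g × 5/3 ÷ 28.35 g/oz ≈ 14.7 oz
buttermilk: (3 tbsp + 2 tsp = 11/3 tbsp) × 5/3 × 15 mL/tbsp ≈ 91.7 mL
bread flour: 60 g × 5/3 ÷ 127 g/cup × 16 tbsp/cup ≈ 12.6 tbsp
honey: 2 tbsp × 5/3 ÷ 16 tbsp/cup × 340 g/cup ≈ 70.8 g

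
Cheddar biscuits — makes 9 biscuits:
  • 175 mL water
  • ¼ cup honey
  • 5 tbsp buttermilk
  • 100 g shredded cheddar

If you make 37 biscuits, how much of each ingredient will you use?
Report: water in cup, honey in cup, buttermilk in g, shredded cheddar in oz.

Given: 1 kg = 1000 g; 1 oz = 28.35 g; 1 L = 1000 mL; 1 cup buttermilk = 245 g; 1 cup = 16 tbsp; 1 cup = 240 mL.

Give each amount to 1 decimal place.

Scaling factor: 37/9.
water: 175 mL × 37/9 ÷ 240 mL/cup ≈ 3.0 cup
honey: 0.25 cup × 37/9 ≈ 1.0 cup
buttermilk: 5 tbsp × 37/9 ÷ 16 tbsp/cup × 245 g/cup ≈ 314.8 g
shredded cheddar: 100 g × 37/9 ÷ 28.35 g/oz ≈ 14.5 oz

water: 3.0 cup; honey: 1.0 cup; buttermilk: 314.8 g; shredded cheddar: 14.5 oz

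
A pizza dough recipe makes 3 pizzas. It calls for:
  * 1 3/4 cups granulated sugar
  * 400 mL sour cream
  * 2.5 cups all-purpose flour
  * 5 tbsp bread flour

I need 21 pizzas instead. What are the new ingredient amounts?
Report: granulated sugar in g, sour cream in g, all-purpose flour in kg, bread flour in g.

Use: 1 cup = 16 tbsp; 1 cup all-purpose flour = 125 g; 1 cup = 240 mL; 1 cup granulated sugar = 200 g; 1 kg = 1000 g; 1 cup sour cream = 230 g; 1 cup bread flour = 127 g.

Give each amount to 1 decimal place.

granulated sugar: 2450.0 g; sour cream: 2683.3 g; all-purpose flour: 2.2 kg; bread flour: 277.8 g

Scaling factor: 21/3 = 7.
granulated sugar: 1.75 cup × 7 × 200 g/cup = 2450.0 g
sour cream: 400 mL × 7 ÷ 240 mL/cup × 230 g/cup ≈ 2683.3 g
all-purpose flour: 2.5 cup × 7 × 125 g/cup ÷ 1000 g/kg ≈ 2.2 kg
bread flour: 5 tbsp × 7 ÷ 16 tbsp/cup × 127 g/cup ≈ 277.8 g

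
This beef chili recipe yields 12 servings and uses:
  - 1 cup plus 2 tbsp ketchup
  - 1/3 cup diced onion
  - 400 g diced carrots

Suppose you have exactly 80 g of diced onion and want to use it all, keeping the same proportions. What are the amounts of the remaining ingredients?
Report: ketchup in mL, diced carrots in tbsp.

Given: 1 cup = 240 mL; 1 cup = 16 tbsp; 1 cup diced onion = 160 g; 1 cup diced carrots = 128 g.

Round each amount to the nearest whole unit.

The original recipe has 160/3 g of diced onion, so the scaling factor is 80 ÷ 160/3 = 3/2 = 1.5.
ketchup: (1 cup + 2 tbsp = 1.125 cup) × 3/2 × 240 mL/cup = 405 mL
diced carrots: 400 g × 3/2 ÷ 128 g/cup × 16 tbsp/cup = 75 tbsp

ketchup: 405 mL; diced carrots: 75 tbsp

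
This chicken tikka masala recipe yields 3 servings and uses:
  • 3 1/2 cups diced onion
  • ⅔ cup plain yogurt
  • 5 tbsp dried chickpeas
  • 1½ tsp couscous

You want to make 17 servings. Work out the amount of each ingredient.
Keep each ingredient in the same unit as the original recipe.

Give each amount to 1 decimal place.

diced onion: 19.8 cup; plain yogurt: 3.8 cup; dried chickpeas: 28.3 tbsp; couscous: 8.5 tsp

Scaling factor: 17/3.
diced onion: 3.5 cup × 17/3 ≈ 19.8 cup
plain yogurt: 2/3 cup × 17/3 ≈ 3.8 cup
dried chickpeas: 5 tbsp × 17/3 ≈ 28.3 tbsp
couscous: 1.5 tsp × 17/3 = 8.5 tsp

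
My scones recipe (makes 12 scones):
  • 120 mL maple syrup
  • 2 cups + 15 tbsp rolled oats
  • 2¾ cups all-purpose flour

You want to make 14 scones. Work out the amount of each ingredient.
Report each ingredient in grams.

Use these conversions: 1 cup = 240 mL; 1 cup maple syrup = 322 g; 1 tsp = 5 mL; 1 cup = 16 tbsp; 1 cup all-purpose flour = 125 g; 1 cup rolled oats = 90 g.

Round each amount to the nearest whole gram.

Scaling factor: 14/12 = 7/6.
maple syrup: 120 mL × 7/6 ÷ 240 mL/cup × 322 g/cup ≈ 188 g
rolled oats: (2 cup + 15 tbsp = 2.9375 cup) × 7/6 × 90 g/cup ≈ 308 g
all-purpose flour: 2.75 cup × 7/6 × 125 g/cup ≈ 401 g

maple syrup: 188 g; rolled oats: 308 g; all-purpose flour: 401 g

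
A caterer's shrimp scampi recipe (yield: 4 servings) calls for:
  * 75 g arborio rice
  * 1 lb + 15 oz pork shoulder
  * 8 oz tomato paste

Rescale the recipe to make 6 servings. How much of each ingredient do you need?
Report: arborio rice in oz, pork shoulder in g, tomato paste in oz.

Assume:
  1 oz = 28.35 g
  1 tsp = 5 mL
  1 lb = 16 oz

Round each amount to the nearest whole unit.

arborio rice: 4 oz; pork shoulder: 1318 g; tomato paste: 12 oz

Scaling factor: 6/4 = 3/2 = 1.5.
arborio rice: 75 g × 3/2 ÷ 28.35 g/oz ≈ 4 oz
pork shoulder: (1 lb + 15 oz = 1.9375 lb) × 3/2 × 16 oz/lb × 28.35 g/oz ≈ 1318 g
tomato paste: 8 oz × 3/2 = 12 oz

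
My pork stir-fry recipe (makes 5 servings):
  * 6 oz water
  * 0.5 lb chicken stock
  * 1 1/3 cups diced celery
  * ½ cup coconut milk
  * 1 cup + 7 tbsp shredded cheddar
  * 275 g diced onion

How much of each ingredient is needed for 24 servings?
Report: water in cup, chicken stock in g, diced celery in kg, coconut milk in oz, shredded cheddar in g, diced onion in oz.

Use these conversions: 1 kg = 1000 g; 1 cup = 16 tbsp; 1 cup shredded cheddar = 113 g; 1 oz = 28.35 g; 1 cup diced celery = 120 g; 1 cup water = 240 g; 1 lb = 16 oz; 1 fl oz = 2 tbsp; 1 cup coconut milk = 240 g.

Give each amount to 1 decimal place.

water: 3.4 cup; chicken stock: 1088.6 g; diced celery: 0.8 kg; coconut milk: 20.3 oz; shredded cheddar: 779.7 g; diced onion: 46.6 oz

Scaling factor: 24/5 = 4.8.
water: 6 oz × 24/5 × 28.35 g/oz ÷ 240 g/cup ≈ 3.4 cup
chicken stock: 0.5 lb × 24/5 × 16 oz/lb × 28.35 g/oz ≈ 1088.6 g
diced celery: 4/3 cup × 24/5 × 120 g/cup ÷ 1000 g/kg ≈ 0.8 kg
coconut milk: 0.5 cup × 24/5 × 240 g/cup ÷ 28.35 g/oz ≈ 20.3 oz
shredded cheddar: (1 cup + 7 tbsp = 1.4375 cup) × 24/5 × 113 g/cup = 779.7 g
diced onion: 275 g × 24/5 ÷ 28.35 g/oz ≈ 46.6 oz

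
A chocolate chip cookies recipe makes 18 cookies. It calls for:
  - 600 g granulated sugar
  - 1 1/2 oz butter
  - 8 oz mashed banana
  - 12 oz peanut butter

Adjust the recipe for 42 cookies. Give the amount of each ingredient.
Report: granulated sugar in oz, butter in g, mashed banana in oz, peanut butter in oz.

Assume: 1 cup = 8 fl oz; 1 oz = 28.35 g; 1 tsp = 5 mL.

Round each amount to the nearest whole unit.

Scaling factor: 42/18 = 7/3.
granulated sugar: 600 g × 7/3 ÷ 28.35 g/oz ≈ 49 oz
butter: 1.5 oz × 7/3 × 28.35 g/oz ≈ 99 g
mashed banana: 8 oz × 7/3 ≈ 19 oz
peanut butter: 12 oz × 7/3 = 28 oz

granulated sugar: 49 oz; butter: 99 g; mashed banana: 19 oz; peanut butter: 28 oz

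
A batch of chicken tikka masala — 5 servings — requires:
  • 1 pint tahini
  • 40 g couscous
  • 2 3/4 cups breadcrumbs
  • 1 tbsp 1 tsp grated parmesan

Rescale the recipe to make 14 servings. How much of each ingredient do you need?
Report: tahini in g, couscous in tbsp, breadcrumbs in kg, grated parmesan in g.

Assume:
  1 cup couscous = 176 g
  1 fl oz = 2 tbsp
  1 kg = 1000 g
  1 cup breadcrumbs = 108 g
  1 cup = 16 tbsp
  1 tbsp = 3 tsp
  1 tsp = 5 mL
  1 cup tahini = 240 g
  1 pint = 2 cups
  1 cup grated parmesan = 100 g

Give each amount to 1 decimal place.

Scaling factor: 14/5 = 2.8.
tahini: 1 pint × 14/5 × 2 cup/pint × 240 g/cup = 1344.0 g
couscous: 40 g × 14/5 ÷ 176 g/cup × 16 tbsp/cup ≈ 10.2 tbsp
breadcrumbs: 2.75 cup × 14/5 × 108 g/cup ÷ 1000 g/kg ≈ 0.8 kg
grated parmesan: (1 tbsp + 1 tsp = 4/3 tbsp) × 14/5 ÷ 16 tbsp/cup × 100 g/cup ≈ 23.3 g

tahini: 1344.0 g; couscous: 10.2 tbsp; breadcrumbs: 0.8 kg; grated parmesan: 23.3 g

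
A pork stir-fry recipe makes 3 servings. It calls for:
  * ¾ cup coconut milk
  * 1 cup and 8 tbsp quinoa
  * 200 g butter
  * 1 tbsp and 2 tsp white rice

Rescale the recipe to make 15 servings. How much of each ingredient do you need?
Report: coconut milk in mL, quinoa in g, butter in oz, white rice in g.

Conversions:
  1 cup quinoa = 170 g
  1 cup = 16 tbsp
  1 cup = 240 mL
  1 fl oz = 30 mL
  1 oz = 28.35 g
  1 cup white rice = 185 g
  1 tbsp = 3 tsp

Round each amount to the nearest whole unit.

Scaling factor: 15/3 = 5.
coconut milk: 0.75 cup × 5 × 240 mL/cup = 900 mL
quinoa: (1 cup + 8 tbsp = 1.5 cup) × 5 × 170 g/cup = 1275 g
butter: 200 g × 5 ÷ 28.35 g/oz ≈ 35 oz
white rice: (1 tbsp + 2 tsp = 5/3 tbsp) × 5 ÷ 16 tbsp/cup × 185 g/cup ≈ 96 g

coconut milk: 900 mL; quinoa: 1275 g; butter: 35 oz; white rice: 96 g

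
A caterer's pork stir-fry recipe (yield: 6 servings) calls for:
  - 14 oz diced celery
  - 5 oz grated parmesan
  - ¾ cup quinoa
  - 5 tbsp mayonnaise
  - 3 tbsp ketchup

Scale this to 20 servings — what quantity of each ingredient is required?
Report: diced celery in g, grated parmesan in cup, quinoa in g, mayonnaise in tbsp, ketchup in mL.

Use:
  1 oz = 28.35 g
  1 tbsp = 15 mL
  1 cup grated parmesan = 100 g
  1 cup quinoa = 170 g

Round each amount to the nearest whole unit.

diced celery: 1323 g; grated parmesan: 5 cup; quinoa: 425 g; mayonnaise: 17 tbsp; ketchup: 150 mL

Scaling factor: 20/6 = 10/3.
diced celery: 14 oz × 10/3 × 28.35 g/oz = 1323 g
grated parmesan: 5 oz × 10/3 × 28.35 g/oz ÷ 100 g/cup ≈ 5 cup
quinoa: 0.75 cup × 10/3 × 170 g/cup = 425 g
mayonnaise: 5 tbsp × 10/3 ≈ 17 tbsp
ketchup: 3 tbsp × 10/3 × 15 mL/tbsp = 150 mL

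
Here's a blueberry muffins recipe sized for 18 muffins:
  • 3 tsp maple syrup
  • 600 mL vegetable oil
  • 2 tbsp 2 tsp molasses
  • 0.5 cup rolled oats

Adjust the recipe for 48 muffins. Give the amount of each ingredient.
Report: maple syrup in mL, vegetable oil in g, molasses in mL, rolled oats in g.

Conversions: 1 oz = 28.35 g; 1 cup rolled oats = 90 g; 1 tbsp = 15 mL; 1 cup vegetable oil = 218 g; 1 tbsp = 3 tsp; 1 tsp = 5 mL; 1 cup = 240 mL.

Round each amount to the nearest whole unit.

maple syrup: 40 mL; vegetable oil: 1453 g; molasses: 107 mL; rolled oats: 120 g

Scaling factor: 48/18 = 8/3.
maple syrup: 3 tsp × 8/3 × 5 mL/tsp = 40 mL
vegetable oil: 600 mL × 8/3 ÷ 240 mL/cup × 218 g/cup ≈ 1453 g
molasses: (2 tbsp + 2 tsp = 8/3 tbsp) × 8/3 × 15 mL/tbsp ≈ 107 mL
rolled oats: 0.5 cup × 8/3 × 90 g/cup = 120 g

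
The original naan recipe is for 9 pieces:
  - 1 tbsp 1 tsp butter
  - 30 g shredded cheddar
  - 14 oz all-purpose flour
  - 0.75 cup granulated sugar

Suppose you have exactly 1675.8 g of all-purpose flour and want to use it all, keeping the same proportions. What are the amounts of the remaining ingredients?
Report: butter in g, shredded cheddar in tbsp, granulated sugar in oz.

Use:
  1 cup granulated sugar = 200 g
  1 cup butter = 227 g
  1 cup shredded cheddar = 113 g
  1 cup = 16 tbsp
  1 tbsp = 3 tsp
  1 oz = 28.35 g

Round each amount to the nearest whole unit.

butter: 80 g; shredded cheddar: 18 tbsp; granulated sugar: 22 oz

The original recipe has 396.9 g of all-purpose flour, so the scaling factor is 1675.8 ÷ 396.9 = 38/9.
butter: (1 tbsp + 1 tsp = 4/3 tbsp) × 38/9 ÷ 16 tbsp/cup × 227 g/cup ≈ 80 g
shredded cheddar: 30 g × 38/9 ÷ 113 g/cup × 16 tbsp/cup ≈ 18 tbsp
granulated sugar: 0.75 cup × 38/9 × 200 g/cup ÷ 28.35 g/oz ≈ 22 oz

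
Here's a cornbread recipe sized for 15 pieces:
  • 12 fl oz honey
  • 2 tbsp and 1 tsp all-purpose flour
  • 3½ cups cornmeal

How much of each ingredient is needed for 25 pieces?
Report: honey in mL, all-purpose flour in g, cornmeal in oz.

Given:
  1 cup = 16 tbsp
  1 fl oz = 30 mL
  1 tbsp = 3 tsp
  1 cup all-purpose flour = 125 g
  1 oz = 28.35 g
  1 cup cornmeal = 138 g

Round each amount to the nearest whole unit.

honey: 600 mL; all-purpose flour: 30 g; cornmeal: 28 oz

Scaling factor: 25/15 = 5/3.
honey: 12 fl oz × 5/3 × 30 mL/fl oz = 600 mL
all-purpose flour: (2 tbsp + 1 tsp = 7/3 tbsp) × 5/3 ÷ 16 tbsp/cup × 125 g/cup ≈ 30 g
cornmeal: 3.5 cup × 5/3 × 138 g/cup ÷ 28.35 g/oz ≈ 28 oz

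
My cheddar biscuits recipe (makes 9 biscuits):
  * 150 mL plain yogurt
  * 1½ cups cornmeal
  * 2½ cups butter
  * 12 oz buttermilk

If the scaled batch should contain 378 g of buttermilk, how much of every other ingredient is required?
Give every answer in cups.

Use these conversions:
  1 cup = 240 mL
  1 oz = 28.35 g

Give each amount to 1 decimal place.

The original recipe has 340.2 g of buttermilk, so the scaling factor is 378 ÷ 340.2 = 10/9.
plain yogurt: 150 mL × 10/9 ÷ 240 mL/cup ≈ 0.7 cup
cornmeal: 1.5 cup × 10/9 ≈ 1.7 cup
butter: 2.5 cup × 10/9 ≈ 2.8 cup

plain yogurt: 0.7 cup; cornmeal: 1.7 cup; butter: 2.8 cup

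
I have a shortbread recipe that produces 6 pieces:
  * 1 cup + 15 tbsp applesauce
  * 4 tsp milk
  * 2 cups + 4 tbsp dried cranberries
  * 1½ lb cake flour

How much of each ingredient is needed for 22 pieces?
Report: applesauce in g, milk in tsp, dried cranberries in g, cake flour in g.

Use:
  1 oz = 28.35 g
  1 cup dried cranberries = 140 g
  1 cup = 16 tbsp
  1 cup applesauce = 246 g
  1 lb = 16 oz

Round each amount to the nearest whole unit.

applesauce: 1748 g; milk: 15 tsp; dried cranberries: 1155 g; cake flour: 2495 g

Scaling factor: 22/6 = 11/3.
applesauce: (1 cup + 15 tbsp = 1.9375 cup) × 11/3 × 246 g/cup ≈ 1748 g
milk: 4 tsp × 11/3 ≈ 15 tsp
dried cranberries: (2 cup + 4 tbsp = 2.25 cup) × 11/3 × 140 g/cup = 1155 g
cake flour: 1.5 lb × 11/3 × 16 oz/lb × 28.35 g/oz ≈ 2495 g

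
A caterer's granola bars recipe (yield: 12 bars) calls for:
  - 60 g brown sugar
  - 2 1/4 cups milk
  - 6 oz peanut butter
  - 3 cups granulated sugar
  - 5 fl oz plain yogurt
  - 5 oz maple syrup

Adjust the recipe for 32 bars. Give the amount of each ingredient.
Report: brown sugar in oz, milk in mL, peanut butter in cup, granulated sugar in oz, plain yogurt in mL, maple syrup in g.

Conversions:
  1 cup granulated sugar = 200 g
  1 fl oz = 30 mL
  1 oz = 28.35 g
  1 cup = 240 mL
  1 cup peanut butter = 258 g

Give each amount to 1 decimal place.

brown sugar: 5.6 oz; milk: 1440.0 mL; peanut butter: 1.8 cup; granulated sugar: 56.4 oz; plain yogurt: 400.0 mL; maple syrup: 378.0 g

Scaling factor: 32/12 = 8/3.
brown sugar: 60 g × 8/3 ÷ 28.35 g/oz ≈ 5.6 oz
milk: 2.25 cup × 8/3 × 240 mL/cup = 1440.0 mL
peanut butter: 6 oz × 8/3 × 28.35 g/oz ÷ 258 g/cup ≈ 1.8 cup
granulated sugar: 3 cup × 8/3 × 200 g/cup ÷ 28.35 g/oz ≈ 56.4 oz
plain yogurt: 5 fl oz × 8/3 × 30 mL/fl oz = 400.0 mL
maple syrup: 5 oz × 8/3 × 28.35 g/oz = 378.0 g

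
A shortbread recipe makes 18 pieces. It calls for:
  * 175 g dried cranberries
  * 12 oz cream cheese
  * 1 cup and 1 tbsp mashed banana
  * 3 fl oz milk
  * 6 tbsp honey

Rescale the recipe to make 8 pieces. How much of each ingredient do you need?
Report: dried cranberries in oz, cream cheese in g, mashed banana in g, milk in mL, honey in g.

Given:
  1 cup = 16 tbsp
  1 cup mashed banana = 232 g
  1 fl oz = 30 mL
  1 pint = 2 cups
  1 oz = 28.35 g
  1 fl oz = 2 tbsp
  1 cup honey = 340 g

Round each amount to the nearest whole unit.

Scaling factor: 8/18 = 4/9.
dried cranberries: 175 g × 4/9 ÷ 28.35 g/oz ≈ 3 oz
cream cheese: 12 oz × 4/9 × 28.35 g/oz ≈ 151 g
mashed banana: (1 cup + 1 tbsp = 1.0625 cup) × 4/9 × 232 g/cup ≈ 110 g
milk: 3 fl oz × 4/9 × 30 mL/fl oz = 40 mL
honey: 6 tbsp × 4/9 ÷ 16 tbsp/cup × 340 g/cup ≈ 57 g

dried cranberries: 3 oz; cream cheese: 151 g; mashed banana: 110 g; milk: 40 mL; honey: 57 g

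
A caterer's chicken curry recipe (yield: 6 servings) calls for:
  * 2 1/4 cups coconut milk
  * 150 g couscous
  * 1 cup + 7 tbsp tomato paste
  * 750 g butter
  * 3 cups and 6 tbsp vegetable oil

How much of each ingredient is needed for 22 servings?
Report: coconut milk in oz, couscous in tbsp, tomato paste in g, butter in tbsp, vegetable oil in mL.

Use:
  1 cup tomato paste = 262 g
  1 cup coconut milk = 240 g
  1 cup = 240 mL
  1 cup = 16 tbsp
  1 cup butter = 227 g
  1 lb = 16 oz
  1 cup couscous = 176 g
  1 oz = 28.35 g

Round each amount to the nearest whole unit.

Scaling factor: 22/6 = 11/3.
coconut milk: 2.25 cup × 11/3 × 240 g/cup ÷ 28.35 g/oz ≈ 70 oz
couscous: 150 g × 11/3 ÷ 176 g/cup × 16 tbsp/cup = 50 tbsp
tomato paste: (1 cup + 7 tbsp = 1.4375 cup) × 11/3 × 262 g/cup ≈ 1381 g
butter: 750 g × 11/3 ÷ 227 g/cup × 16 tbsp/cup ≈ 194 tbsp
vegetable oil: (3 cup + 6 tbsp = 3.375 cup) × 11/3 × 240 mL/cup = 2970 mL

coconut milk: 70 oz; couscous: 50 tbsp; tomato paste: 1381 g; butter: 194 tbsp; vegetable oil: 2970 mL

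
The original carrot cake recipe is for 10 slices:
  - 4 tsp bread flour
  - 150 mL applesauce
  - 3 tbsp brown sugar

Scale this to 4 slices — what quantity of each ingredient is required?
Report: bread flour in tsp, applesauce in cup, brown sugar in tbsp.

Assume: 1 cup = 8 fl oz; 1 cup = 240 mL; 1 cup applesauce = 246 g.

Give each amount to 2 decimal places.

bread flour: 1.60 tsp; applesauce: 0.25 cup; brown sugar: 1.20 tbsp

Scaling factor: 4/10 = 2/5 = 0.4.
bread flour: 4 tsp × 2/5 = 1.60 tsp
applesauce: 150 mL × 2/5 ÷ 240 mL/cup = 0.25 cup
brown sugar: 3 tbsp × 2/5 = 1.20 tbsp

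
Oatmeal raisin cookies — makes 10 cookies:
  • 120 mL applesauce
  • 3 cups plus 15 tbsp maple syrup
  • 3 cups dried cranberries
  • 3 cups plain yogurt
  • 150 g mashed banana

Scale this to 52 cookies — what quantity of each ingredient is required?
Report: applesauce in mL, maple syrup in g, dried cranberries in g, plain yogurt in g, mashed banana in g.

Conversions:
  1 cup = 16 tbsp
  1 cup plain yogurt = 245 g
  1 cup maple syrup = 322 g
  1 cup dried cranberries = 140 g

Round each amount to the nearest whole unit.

applesauce: 624 mL; maple syrup: 6593 g; dried cranberries: 2184 g; plain yogurt: 3822 g; mashed banana: 780 g

Scaling factor: 52/10 = 26/5 = 5.2.
applesauce: 120 mL × 26/5 = 624 mL
maple syrup: (3 cup + 15 tbsp = 3.9375 cup) × 26/5 × 322 g/cup ≈ 6593 g
dried cranberries: 3 cup × 26/5 × 140 g/cup = 2184 g
plain yogurt: 3 cup × 26/5 × 245 g/cup = 3822 g
mashed banana: 150 g × 26/5 = 780 g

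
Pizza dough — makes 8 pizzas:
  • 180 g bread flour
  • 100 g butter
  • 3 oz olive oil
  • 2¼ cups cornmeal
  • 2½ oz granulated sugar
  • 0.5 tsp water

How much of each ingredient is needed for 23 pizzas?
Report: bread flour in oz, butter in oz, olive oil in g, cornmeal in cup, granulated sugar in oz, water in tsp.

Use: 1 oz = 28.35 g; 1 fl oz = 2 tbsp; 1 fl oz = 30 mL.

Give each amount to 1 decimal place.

bread flour: 18.3 oz; butter: 10.1 oz; olive oil: 244.5 g; cornmeal: 6.5 cup; granulated sugar: 7.2 oz; water: 1.4 tsp

Scaling factor: 23/8 = 2.875.
bread flour: 180 g × 23/8 ÷ 28.35 g/oz ≈ 18.3 oz
butter: 100 g × 23/8 ÷ 28.35 g/oz ≈ 10.1 oz
olive oil: 3 oz × 23/8 × 28.35 g/oz ≈ 244.5 g
cornmeal: 2.25 cup × 23/8 ≈ 6.5 cup
granulated sugar: 2.5 oz × 23/8 ≈ 7.2 oz
water: 0.5 tsp × 23/8 ≈ 1.4 tsp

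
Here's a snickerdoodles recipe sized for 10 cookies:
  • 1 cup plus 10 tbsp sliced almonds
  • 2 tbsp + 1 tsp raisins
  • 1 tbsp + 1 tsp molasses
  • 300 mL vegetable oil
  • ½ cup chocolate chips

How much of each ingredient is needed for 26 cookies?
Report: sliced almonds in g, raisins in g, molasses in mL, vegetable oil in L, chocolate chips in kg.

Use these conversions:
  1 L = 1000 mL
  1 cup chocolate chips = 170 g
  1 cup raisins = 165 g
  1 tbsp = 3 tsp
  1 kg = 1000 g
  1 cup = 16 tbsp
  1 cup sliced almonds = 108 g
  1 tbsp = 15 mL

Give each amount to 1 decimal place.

sliced almonds: 456.3 g; raisins: 62.6 g; molasses: 52.0 mL; vegetable oil: 0.8 L; chocolate chips: 0.2 kg

Scaling factor: 26/10 = 13/5 = 2.6.
sliced almonds: (1 cup + 10 tbsp = 1.625 cup) × 13/5 × 108 g/cup = 456.3 g
raisins: (2 tbsp + 1 tsp = 7/3 tbsp) × 13/5 ÷ 16 tbsp/cup × 165 g/cup ≈ 62.6 g
molasses: (1 tbsp + 1 tsp = 4/3 tbsp) × 13/5 × 15 mL/tbsp = 52.0 mL
vegetable oil: 300 mL × 13/5 ÷ 1000 mL/L ≈ 0.8 L
chocolate chips: 0.5 cup × 13/5 × 170 g/cup ÷ 1000 g/kg ≈ 0.2 kg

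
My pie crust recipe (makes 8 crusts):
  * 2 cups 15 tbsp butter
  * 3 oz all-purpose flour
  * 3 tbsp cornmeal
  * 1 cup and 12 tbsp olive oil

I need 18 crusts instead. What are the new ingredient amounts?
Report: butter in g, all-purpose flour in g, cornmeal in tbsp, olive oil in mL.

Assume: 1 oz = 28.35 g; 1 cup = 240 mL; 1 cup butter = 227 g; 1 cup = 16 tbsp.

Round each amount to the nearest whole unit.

Scaling factor: 18/8 = 9/4 = 2.25.
butter: (2 cup + 15 tbsp = 2.9375 cup) × 9/4 × 227 g/cup ≈ 1500 g
all-purpose flour: 3 oz × 9/4 × 28.35 g/oz ≈ 191 g
cornmeal: 3 tbsp × 9/4 ≈ 7 tbsp
olive oil: (1 cup + 12 tbsp = 1.75 cup) × 9/4 × 240 mL/cup = 945 mL

butter: 1500 g; all-purpose flour: 191 g; cornmeal: 7 tbsp; olive oil: 945 mL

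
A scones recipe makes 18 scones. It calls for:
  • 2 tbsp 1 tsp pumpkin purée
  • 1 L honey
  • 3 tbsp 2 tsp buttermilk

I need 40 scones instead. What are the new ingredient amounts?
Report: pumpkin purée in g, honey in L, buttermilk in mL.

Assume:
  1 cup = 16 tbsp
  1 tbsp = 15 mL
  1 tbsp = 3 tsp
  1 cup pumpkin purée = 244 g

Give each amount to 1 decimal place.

pumpkin purée: 79.1 g; honey: 2.2 L; buttermilk: 122.2 mL

Scaling factor: 40/18 = 20/9.
pumpkin purée: (2 tbsp + 1 tsp = 7/3 tbsp) × 20/9 ÷ 16 tbsp/cup × 244 g/cup ≈ 79.1 g
honey: 1 L × 20/9 ≈ 2.2 L
buttermilk: (3 tbsp + 2 tsp = 11/3 tbsp) × 20/9 × 15 mL/tbsp ≈ 122.2 mL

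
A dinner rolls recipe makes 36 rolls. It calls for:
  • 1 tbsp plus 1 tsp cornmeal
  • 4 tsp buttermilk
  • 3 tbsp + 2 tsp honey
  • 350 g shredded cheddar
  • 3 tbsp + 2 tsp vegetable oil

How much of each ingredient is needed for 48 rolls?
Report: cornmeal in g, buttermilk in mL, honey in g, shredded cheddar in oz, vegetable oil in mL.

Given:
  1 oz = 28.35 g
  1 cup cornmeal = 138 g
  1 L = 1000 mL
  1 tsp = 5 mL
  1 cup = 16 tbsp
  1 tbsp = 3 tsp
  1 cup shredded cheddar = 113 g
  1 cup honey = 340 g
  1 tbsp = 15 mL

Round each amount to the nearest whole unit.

cornmeal: 15 g; buttermilk: 27 mL; honey: 104 g; shredded cheddar: 16 oz; vegetable oil: 73 mL

Scaling factor: 48/36 = 4/3.
cornmeal: (1 tbsp + 1 tsp = 4/3 tbsp) × 4/3 ÷ 16 tbsp/cup × 138 g/cup ≈ 15 g
buttermilk: 4 tsp × 4/3 × 5 mL/tsp ≈ 27 mL
honey: (3 tbsp + 2 tsp = 11/3 tbsp) × 4/3 ÷ 16 tbsp/cup × 340 g/cup ≈ 104 g
shredded cheddar: 350 g × 4/3 ÷ 28.35 g/oz ≈ 16 oz
vegetable oil: (3 tbsp + 2 tsp = 11/3 tbsp) × 4/3 × 15 mL/tbsp ≈ 73 mL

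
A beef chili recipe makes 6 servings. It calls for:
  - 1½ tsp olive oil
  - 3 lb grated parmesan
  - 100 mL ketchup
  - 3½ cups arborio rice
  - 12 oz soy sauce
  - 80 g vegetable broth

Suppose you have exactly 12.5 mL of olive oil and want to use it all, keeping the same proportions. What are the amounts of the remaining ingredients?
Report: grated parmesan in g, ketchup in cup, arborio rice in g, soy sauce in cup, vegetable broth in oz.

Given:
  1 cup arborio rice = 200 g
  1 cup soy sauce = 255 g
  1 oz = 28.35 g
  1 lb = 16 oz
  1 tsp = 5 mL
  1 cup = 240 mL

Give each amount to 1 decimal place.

The original recipe has 7.5 mL of olive oil, so the scaling factor is 12.5 ÷ 7.5 = 5/3.
grated parmesan: 3 lb × 5/3 × 16 oz/lb × 28.35 g/oz = 2268.0 g
ketchup: 100 mL × 5/3 ÷ 240 mL/cup ≈ 0.7 cup
arborio rice: 3.5 cup × 5/3 × 200 g/cup ≈ 1166.7 g
soy sauce: 12 oz × 5/3 × 28.35 g/oz ÷ 255 g/cup ≈ 2.2 cup
vegetable broth: 80 g × 5/3 ÷ 28.35 g/oz ≈ 4.7 oz

grated parmesan: 2268.0 g; ketchup: 0.7 cup; arborio rice: 1166.7 g; soy sauce: 2.2 cup; vegetable broth: 4.7 oz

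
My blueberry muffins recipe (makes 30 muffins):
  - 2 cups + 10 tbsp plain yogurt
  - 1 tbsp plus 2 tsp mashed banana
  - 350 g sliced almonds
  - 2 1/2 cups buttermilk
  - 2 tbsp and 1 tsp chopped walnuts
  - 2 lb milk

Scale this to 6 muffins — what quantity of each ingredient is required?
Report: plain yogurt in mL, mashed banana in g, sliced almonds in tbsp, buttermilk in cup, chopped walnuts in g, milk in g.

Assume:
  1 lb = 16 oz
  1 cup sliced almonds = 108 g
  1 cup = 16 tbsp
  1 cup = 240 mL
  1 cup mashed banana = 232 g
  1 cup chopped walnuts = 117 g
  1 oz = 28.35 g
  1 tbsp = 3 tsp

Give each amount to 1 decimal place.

plain yogurt: 126.0 mL; mashed banana: 4.8 g; sliced almonds: 10.4 tbsp; buttermilk: 0.5 cup; chopped walnuts: 3.4 g; milk: 181.4 g

Scaling factor: 6/30 = 1/5 = 0.2.
plain yogurt: (2 cup + 10 tbsp = 2.625 cup) × 1/5 × 240 mL/cup = 126.0 mL
mashed banana: (1 tbsp + 2 tsp = 5/3 tbsp) × 1/5 ÷ 16 tbsp/cup × 232 g/cup ≈ 4.8 g
sliced almonds: 350 g × 1/5 ÷ 108 g/cup × 16 tbsp/cup ≈ 10.4 tbsp
buttermilk: 2.5 cup × 1/5 = 0.5 cup
chopped walnuts: (2 tbsp + 1 tsp = 7/3 tbsp) × 1/5 ÷ 16 tbsp/cup × 117 g/cup ≈ 3.4 g
milk: 2 lb × 1/5 × 16 oz/lb × 28.35 g/oz ≈ 181.4 g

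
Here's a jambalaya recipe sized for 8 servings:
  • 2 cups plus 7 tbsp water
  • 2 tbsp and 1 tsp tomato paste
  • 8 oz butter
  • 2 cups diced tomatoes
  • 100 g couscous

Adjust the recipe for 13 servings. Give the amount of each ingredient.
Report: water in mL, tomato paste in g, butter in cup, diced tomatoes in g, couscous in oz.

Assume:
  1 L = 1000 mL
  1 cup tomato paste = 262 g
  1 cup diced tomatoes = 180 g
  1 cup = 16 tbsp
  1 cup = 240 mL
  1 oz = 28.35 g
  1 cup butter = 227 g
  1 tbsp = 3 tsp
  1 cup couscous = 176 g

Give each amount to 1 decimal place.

Scaling factor: 13/8 = 1.625.
water: (2 cup + 7 tbsp = 2.4375 cup) × 13/8 × 240 mL/cup ≈ 950.6 mL
tomato paste: (2 tbsp + 1 tsp = 7/3 tbsp) × 13/8 ÷ 16 tbsp/cup × 262 g/cup ≈ 62.1 g
butter: 8 oz × 13/8 × 28.35 g/oz ÷ 227 g/cup ≈ 1.6 cup
diced tomatoes: 2 cup × 13/8 × 180 g/cup = 585.0 g
couscous: 100 g × 13/8 ÷ 28.35 g/oz ≈ 5.7 oz

water: 950.6 mL; tomato paste: 62.1 g; butter: 1.6 cup; diced tomatoes: 585.0 g; couscous: 5.7 oz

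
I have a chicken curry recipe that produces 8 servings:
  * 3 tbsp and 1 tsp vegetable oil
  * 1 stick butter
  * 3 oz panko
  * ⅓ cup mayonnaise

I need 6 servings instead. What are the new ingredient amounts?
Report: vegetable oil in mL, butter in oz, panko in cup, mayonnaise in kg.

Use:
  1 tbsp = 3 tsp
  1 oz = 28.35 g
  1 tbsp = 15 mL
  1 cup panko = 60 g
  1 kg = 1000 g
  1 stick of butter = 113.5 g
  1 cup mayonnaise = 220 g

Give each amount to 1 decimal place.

vegetable oil: 37.5 mL; butter: 3.0 oz; panko: 1.1 cup; mayonnaise: 0.1 kg

Scaling factor: 6/8 = 3/4 = 0.75.
vegetable oil: (3 tbsp + 1 tsp = 10/3 tbsp) × 3/4 × 15 mL/tbsp = 37.5 mL
butter: 1 stick × 3/4 × 113.5 g/stick ÷ 28.35 g/oz ≈ 3.0 oz
panko: 3 oz × 3/4 × 28.35 g/oz ÷ 60 g/cup ≈ 1.1 cup
mayonnaise: 1/3 cup × 3/4 × 220 g/cup ÷ 1000 g/kg ≈ 0.1 kg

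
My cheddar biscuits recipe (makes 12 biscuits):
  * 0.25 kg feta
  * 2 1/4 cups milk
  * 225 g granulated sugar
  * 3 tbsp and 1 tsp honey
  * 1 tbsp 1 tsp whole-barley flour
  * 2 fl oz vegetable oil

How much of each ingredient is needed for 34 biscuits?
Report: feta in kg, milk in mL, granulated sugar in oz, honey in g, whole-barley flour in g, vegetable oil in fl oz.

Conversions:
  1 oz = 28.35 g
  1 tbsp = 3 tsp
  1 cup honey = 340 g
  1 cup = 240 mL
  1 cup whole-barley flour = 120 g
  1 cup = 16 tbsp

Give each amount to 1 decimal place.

feta: 0.7 kg; milk: 1530.0 mL; granulated sugar: 22.5 oz; honey: 200.7 g; whole-barley flour: 28.3 g; vegetable oil: 5.7 fl oz

Scaling factor: 34/12 = 17/6.
feta: 0.25 kg × 17/6 ≈ 0.7 kg
milk: 2.25 cup × 17/6 × 240 mL/cup = 1530.0 mL
granulated sugar: 225 g × 17/6 ÷ 28.35 g/oz ≈ 22.5 oz
honey: (3 tbsp + 1 tsp = 10/3 tbsp) × 17/6 ÷ 16 tbsp/cup × 340 g/cup ≈ 200.7 g
whole-barley flour: (1 tbsp + 1 tsp = 4/3 tbsp) × 17/6 ÷ 16 tbsp/cup × 120 g/cup ≈ 28.3 g
vegetable oil: 2 fl oz × 17/6 ≈ 5.7 fl oz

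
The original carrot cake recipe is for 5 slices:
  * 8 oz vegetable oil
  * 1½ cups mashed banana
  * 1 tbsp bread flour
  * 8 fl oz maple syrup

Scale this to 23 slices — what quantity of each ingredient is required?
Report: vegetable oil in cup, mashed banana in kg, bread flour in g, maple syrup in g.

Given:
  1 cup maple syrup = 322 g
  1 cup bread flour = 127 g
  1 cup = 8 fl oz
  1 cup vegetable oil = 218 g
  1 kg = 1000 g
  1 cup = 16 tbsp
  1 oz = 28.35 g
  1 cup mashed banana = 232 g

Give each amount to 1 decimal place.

Scaling factor: 23/5 = 4.6.
vegetable oil: 8 oz × 23/5 × 28.35 g/oz ÷ 218 g/cup ≈ 4.8 cup
mashed banana: 1.5 cup × 23/5 × 232 g/cup ÷ 1000 g/kg ≈ 1.6 kg
bread flour: 1 tbsp × 23/5 ÷ 16 tbsp/cup × 127 g/cup ≈ 36.5 g
maple syrup: 8 fl oz × 23/5 ÷ 8 fl oz/cup × 322 g/cup = 1481.2 g

vegetable oil: 4.8 cup; mashed banana: 1.6 kg; bread flour: 36.5 g; maple syrup: 1481.2 g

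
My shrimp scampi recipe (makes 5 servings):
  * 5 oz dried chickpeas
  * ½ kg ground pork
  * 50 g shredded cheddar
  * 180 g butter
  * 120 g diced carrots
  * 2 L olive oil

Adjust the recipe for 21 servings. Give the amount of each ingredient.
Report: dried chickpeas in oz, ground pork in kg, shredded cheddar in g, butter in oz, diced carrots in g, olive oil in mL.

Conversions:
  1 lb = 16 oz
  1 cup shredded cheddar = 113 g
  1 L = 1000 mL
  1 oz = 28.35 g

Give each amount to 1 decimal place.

Scaling factor: 21/5 = 4.2.
dried chickpeas: 5 oz × 21/5 = 21.0 oz
ground pork: 0.5 kg × 21/5 = 2.1 kg
shredded cheddar: 50 g × 21/5 = 210.0 g
butter: 180 g × 21/5 ÷ 28.35 g/oz ≈ 26.7 oz
diced carrots: 120 g × 21/5 = 504.0 g
olive oil: 2 L × 21/5 × 1000 mL/L = 8400.0 mL

dried chickpeas: 21.0 oz; ground pork: 2.1 kg; shredded cheddar: 210.0 g; butter: 26.7 oz; diced carrots: 504.0 g; olive oil: 8400.0 mL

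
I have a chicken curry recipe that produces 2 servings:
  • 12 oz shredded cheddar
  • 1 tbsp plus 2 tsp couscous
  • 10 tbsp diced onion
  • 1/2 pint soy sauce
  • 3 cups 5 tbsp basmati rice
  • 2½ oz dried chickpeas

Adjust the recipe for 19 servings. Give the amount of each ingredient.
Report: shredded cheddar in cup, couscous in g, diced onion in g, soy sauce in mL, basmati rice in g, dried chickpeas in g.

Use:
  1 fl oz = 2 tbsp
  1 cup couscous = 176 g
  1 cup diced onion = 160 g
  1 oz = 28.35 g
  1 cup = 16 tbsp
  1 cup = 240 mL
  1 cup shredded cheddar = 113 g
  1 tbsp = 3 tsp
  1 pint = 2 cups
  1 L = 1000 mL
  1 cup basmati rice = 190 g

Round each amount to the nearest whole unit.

Scaling factor: 19/2 = 9.5.
shredded cheddar: 12 oz × 19/2 × 28.35 g/oz ÷ 113 g/cup ≈ 29 cup
couscous: (1 tbsp + 2 tsp = 5/3 tbsp) × 19/2 ÷ 16 tbsp/cup × 176 g/cup ≈ 174 g
diced onion: 10 tbsp × 19/2 ÷ 16 tbsp/cup × 160 g/cup = 950 g
soy sauce: 0.5 pint × 19/2 × 2 cup/pint × 240 mL/cup = 2280 mL
basmati rice: (3 cup + 5 tbsp = 3.3125 cup) × 19/2 × 190 g/cup ≈ 5979 g
dried chickpeas: 2.5 oz × 19/2 × 28.35 g/oz ≈ 673 g

shredded cheddar: 29 cup; couscous: 174 g; diced onion: 950 g; soy sauce: 2280 mL; basmati rice: 5979 g; dried chickpeas: 673 g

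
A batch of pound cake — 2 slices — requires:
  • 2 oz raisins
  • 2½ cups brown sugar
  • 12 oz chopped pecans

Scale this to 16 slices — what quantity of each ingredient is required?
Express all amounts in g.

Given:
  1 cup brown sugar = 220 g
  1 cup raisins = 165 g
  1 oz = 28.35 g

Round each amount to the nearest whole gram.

Scaling factor: 16/2 = 8.
raisins: 2 oz × 8 × 28.35 g/oz ≈ 454 g
brown sugar: 2.5 cup × 8 × 220 g/cup = 4400 g
chopped pecans: 12 oz × 8 × 28.35 g/oz ≈ 2722 g

raisins: 454 g; brown sugar: 4400 g; chopped pecans: 2722 g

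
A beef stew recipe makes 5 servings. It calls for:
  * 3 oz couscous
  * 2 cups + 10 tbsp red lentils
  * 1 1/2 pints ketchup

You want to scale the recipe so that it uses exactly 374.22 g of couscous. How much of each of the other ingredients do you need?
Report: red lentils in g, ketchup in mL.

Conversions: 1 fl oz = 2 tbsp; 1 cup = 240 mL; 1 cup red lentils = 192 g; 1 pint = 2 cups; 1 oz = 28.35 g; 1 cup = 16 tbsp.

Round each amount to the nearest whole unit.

The original recipe has 85.05 g of couscous, so the scaling factor is 374.22 ÷ 85.05 = 22/5 = 4.4.
red lentils: (2 cup + 10 tbsp = 2.625 cup) × 22/5 × 192 g/cup ≈ 2218 g
ketchup: 1.5 pint × 22/5 × 2 cup/pint × 240 mL/cup = 3168 mL

red lentils: 2218 g; ketchup: 3168 mL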